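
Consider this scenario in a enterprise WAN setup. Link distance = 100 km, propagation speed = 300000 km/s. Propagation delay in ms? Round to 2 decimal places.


Given: distance = 100 km, speed = 300000 km/s
Delay = distance / speed = 100 / 300000 seconds
Delay in ms = 100 * 1000 / 300000
Delay = 0.3333 ms
Rounded to 2 dp = 0.33 ms

0.33


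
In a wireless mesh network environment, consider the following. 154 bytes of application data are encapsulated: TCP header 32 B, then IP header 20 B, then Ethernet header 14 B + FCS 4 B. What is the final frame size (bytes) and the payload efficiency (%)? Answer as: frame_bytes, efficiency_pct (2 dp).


TCP segment = 154 + 32 = 186 B
IP packet = 186 + 20 = 206 B
Ethernet frame = 206 + 14 + 4 = 224 B
Efficiency = app / frame = 154 / 224 = 0.687500 = 68.7500% -> 68.75% (2 dp)

224, 68.75


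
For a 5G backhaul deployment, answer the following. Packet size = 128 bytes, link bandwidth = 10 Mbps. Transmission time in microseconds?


Given: packet = 128 bytes, bandwidth = 10 Mbps
Packet in bits = 128 * 8 = 1024 bits
Bandwidth = 10 * 10^6 = 10000000 bps
Time = 1024 / 10000000 seconds
Time in us = 1024 * 10^6 / 10000000 = 102.4

102.4


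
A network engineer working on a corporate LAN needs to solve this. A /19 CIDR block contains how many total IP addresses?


Given: CIDR prefix /19
Host bits = 32 - 19 = 13
Total addresses = 2^13 = 8192

8192


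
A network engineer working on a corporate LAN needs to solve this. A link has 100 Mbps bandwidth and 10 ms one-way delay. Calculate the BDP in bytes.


Given: bandwidth = 100 Mbps, delay = 10 ms
BDP in bits = 100 * 10^6 * 10 / 1000
BDP in bits = 1000000
BDP in bytes = 1000000 / 8 = 125000

125000


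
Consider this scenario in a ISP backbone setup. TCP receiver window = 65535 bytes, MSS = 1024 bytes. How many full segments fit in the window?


Given: RWND = 65535 bytes, MSS = 1024 bytes
Full segments = floor(RWND / MSS)
Full segments = floor(65535 / 1024)
Full segments = floor(63.999) = 63

63


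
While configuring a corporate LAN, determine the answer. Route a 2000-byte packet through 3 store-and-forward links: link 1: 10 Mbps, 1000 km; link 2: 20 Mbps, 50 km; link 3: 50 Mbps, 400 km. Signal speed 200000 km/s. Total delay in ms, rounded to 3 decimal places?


Packet = 2000 bytes = 16000 bits. Store-and-forward: sum (t_trans + t_prop) per link.
Link 1: t_trans = 16000/(10*10^6) s = 1.6000 ms; t_prop = 1000/200000 s = 5.0000 ms; subtotal = 6.6000 ms
Link 2: t_trans = 16000/(20*10^6) s = 0.8000 ms; t_prop = 50/200000 s = 0.2500 ms; subtotal = 1.0500 ms
Link 3: t_trans = 16000/(50*10^6) s = 0.3200 ms; t_prop = 400/200000 s = 2.0000 ms; subtotal = 2.3200 ms
End-to-end = 6.6000 + 1.0500 + 2.3200 = 9.9700 ms -> 9.970 ms (3 dp)

9.970


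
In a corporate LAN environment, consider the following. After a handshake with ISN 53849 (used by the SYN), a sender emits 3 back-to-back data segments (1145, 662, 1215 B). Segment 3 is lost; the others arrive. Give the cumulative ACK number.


SYN uses sequence number 53849; first data byte = ISN + 1 = 53850.
Segment 1: SEQ = 53850, len = 1145 B, covers [53850, 54994]
Segment 2: SEQ = 54995, len = 662 B, covers [54995, 55656]
Segment 3: SEQ = 55657, len = 1215 B, covers [55657, 56871] [LOST]
In-order data received: bytes [53850, 55656] (segments 1..2).
Segment 3 missing -> gap begins at byte 55657.
Cumulative ACK = next expected in-order byte = 53850 + 1145 + 662 = 55657

55657


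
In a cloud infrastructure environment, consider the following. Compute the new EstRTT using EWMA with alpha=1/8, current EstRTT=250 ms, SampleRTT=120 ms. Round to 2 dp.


Given: EstRTT = 250 ms, SampleRTT = 120 ms, alpha = 1/8
New EstRTT = (1 - alpha) * EstRTT + alpha * SampleRTT
(7/8) * 250 = 218.75
(1/8) * 120 = 15
New EstRTT = 218.75 + 15 = 233.75 ms -> 233.75 ms (2 dp)

233.75


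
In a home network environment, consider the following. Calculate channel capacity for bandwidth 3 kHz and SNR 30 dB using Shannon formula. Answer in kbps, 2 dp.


Given: B = 3 kHz, SNR = 30 dB
SNR linear = 10^(30/10) = 1000
1 + SNR = 1001
log2(1001) = 9.9672262588
C = 3 * 1000 * 9.9672262588 = 29901.6788 bps
C = 29.901679 kbps -> 29.90 kbps (2 dp)

29.90


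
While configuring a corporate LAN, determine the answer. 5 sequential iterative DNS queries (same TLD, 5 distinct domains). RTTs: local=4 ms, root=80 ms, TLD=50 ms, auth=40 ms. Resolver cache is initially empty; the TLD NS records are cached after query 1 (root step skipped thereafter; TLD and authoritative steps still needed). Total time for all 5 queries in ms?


Lookup 1 (cold cache): local + root + TLD + auth = 4 + 80 + 50 + 40 = 174 ms
Lookups 2..5 (TLD NS cached -> skip root; new domain -> still ask TLD and auth): local + TLD + auth = 4 + 50 + 40 = 94 ms each
Remaining 4 lookups: 4 * 94 = 376 ms
Total = 174 + 376 = 550 ms

550


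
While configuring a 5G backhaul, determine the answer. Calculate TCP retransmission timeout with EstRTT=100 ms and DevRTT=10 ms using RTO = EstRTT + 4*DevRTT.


Given: EstRTT = 100 ms, DevRTT = 10 ms
Timeout = EstRTT + 4 * DevRTT
4 * DevRTT = 4 * 10 = 40
Timeout = 100 + 40 = 140 ms

140


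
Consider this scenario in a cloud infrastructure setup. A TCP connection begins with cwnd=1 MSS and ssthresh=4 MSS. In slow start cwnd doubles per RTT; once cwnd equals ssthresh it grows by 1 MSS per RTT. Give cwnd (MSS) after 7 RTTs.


RTT 0: cwnd = 1 MSS (initial)
RTT 1: cwnd = 2 MSS (slow start, doubled)
RTT 2: cwnd = 4 MSS (slow start, doubled)
RTT 3: cwnd = 5 MSS (congestion avoidance, +1)
RTT 4: cwnd = 6 MSS (congestion avoidance, +1)
RTT 5: cwnd = 7 MSS (congestion avoidance, +1)
RTT 6: cwnd = 8 MSS (congestion avoidance, +1)
RTT 7: cwnd = 9 MSS (congestion avoidance, +1)

9


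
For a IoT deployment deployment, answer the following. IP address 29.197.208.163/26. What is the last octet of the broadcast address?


Given: IP = 29.197.208.163, prefix = /26
Host bits = 32 - 26 = 6
Network last octet = 163 AND mask = 128
Host part size = 2^6 - 1 = 63
Broadcast last octet = 128 OR 63 = 191

191


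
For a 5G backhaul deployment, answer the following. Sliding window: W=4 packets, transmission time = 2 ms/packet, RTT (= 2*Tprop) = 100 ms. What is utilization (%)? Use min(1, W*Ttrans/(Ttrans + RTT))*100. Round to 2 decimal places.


Given: W = 4, Ttrans = 2 ms, RTT = 100 ms (= 2 * Tprop, Tprop = 50 ms)
Cycle time = Ttrans + RTT = 2 + 100 = 102 ms (first packet sent until its ACK returns)
W * Ttrans = 4 * 2 = 8 ms of sending per cycle
W * Ttrans / (Ttrans + RTT) = 8 / 102 = 0.078431
U = min(1, 0.078431) = 0.078431
U% = 7.84%

7.84


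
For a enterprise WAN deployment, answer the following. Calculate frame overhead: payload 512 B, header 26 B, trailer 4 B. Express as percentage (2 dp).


Given: payload = 512 B, header = 26 B, trailer = 4 B
Overhead bytes = header + trailer = 26 + 4 = 30
Total frame = payload + overhead = 512 + 30 = 542
Overhead % = 30 / 542 * 100 = 5.5351% -> 5.54% (2 dp)

5.54


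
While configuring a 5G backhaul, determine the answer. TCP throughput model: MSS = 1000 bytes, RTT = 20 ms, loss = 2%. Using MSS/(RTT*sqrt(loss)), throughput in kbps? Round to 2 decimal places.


Given: MSS = 1000 bytes, RTT = 20 ms, loss = 2%
RTT in seconds = 20 / 1000 = 0.02
Loss rate = 2% = 0.02
sqrt(loss) = sqrt(0.02) = 0.141421356237
Throughput (bytes/s) = 1000 / (0.02 * 0.141421356237) = 353553.3906
Throughput (kbps) = 353553.3906 * 8 / 1000 = 2828.427125 -> 2828.43 kbps (2 dp)

2828.43


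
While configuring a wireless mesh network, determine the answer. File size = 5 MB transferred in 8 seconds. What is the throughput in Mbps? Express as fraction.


Given: file = 5 MB, time = 8 s
File in Mb = 5 * 8 = 40 Mb
Throughput = 40 / 8 Mbps
Throughput = 5 Mbps

5


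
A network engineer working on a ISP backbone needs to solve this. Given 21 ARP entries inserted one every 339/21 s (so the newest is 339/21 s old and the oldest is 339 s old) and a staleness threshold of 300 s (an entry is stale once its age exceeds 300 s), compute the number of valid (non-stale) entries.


Ages are k * 339/21 s for k = 1..21 (spacing = 16.1429 s).
Entry k is valid iff k * 339/21 <= 300 iff k <= 21 * 300 / 339 = 18.5841
n_valid = floor(18.5841) = 18
(n_stale = 21 - 18 = 3)

18


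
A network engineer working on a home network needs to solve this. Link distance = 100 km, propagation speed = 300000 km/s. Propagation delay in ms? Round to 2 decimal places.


Given: distance = 100 km, speed = 300000 km/s
Delay = distance / speed = 100 / 300000 seconds
Delay in ms = 100 * 1000 / 300000
Delay = 0.3333 ms
Rounded to 2 dp = 0.33 ms

0.33


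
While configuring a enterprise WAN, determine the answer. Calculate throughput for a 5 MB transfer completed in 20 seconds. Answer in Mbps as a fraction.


Given: file = 5 MB, time = 20 s
File in Mb = 5 * 8 = 40 Mb
Throughput = 40 / 20 Mbps
Throughput = 2 Mbps

2


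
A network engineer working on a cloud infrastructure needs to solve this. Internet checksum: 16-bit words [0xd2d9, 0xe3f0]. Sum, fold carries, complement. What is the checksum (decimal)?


Given words: [0xd2d9, 0xe3f0]
Step 1: Sum all words
Raw sum = 53977 + 58352 = 112329
Step 2: Fold carry: (46793 + 1) = 46794
One's complement = ~46794 & 0xFFFF = 18741

18741


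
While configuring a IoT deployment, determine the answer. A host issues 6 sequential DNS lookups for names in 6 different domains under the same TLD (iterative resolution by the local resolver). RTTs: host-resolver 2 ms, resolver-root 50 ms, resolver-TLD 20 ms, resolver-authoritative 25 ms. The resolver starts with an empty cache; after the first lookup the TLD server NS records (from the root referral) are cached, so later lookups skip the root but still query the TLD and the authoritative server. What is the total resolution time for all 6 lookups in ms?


Lookup 1 (cold cache): local + root + TLD + auth = 2 + 50 + 20 + 25 = 97 ms
Lookups 2..6 (TLD NS cached -> skip root; new domain -> still ask TLD and auth): local + TLD + auth = 2 + 20 + 25 = 47 ms each
Remaining 5 lookups: 5 * 47 = 235 ms
Total = 97 + 235 = 332 ms

332


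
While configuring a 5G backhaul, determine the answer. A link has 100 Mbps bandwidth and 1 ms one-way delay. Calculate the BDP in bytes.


Given: bandwidth = 100 Mbps, delay = 1 ms
BDP in bits = 100 * 10^6 * 1 / 1000
BDP in bits = 100000
BDP in bytes = 100000 / 8 = 12500

12500


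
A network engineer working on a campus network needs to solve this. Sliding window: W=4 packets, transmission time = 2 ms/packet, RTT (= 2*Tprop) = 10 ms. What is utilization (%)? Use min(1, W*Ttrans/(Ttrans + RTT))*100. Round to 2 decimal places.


Given: W = 4, Ttrans = 2 ms, RTT = 10 ms (= 2 * Tprop, Tprop = 5 ms)
Cycle time = Ttrans + RTT = 2 + 10 = 12 ms (first packet sent until its ACK returns)
W * Ttrans = 4 * 2 = 8 ms of sending per cycle
W * Ttrans / (Ttrans + RTT) = 8 / 12 = 0.666667
U = min(1, 0.666667) = 0.666667
U% = 66.67%

66.67


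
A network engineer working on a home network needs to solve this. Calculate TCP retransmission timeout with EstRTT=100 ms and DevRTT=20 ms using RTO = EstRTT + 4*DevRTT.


Given: EstRTT = 100 ms, DevRTT = 20 ms
Timeout = EstRTT + 4 * DevRTT
4 * DevRTT = 4 * 20 = 80
Timeout = 100 + 80 = 180 ms

180


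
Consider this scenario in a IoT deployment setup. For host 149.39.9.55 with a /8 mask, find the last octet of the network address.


Given: IP = 149.39.9.55, prefix = /8
Subnet mask = 255.0.0.0
Last octet of IP: 55
Last octet of mask: 0
Network last octet = 55 AND 0 = 0

0


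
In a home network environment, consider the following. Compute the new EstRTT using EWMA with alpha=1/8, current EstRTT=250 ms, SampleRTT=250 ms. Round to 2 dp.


Given: EstRTT = 250 ms, SampleRTT = 250 ms, alpha = 1/8
New EstRTT = (1 - alpha) * EstRTT + alpha * SampleRTT
(7/8) * 250 = 218.75
(1/8) * 250 = 31.25
New EstRTT = 218.75 + 31.25 = 250 ms -> 250.00 ms (2 dp)

250.00


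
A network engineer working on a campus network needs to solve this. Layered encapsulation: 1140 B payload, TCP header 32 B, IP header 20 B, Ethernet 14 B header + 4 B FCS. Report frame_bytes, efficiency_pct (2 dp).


TCP segment = 1140 + 32 = 1172 B
IP packet = 1172 + 20 = 1192 B
Ethernet frame = 1192 + 14 + 4 = 1210 B
Efficiency = app / frame = 1140 / 1210 = 0.942149 = 94.2149% -> 94.21% (2 dp)

1210, 94.21


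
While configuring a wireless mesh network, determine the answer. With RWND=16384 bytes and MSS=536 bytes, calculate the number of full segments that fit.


Given: RWND = 16384 bytes, MSS = 536 bytes
Full segments = floor(RWND / MSS)
Full segments = floor(16384 / 536)
Full segments = floor(30.5672) = 30

30


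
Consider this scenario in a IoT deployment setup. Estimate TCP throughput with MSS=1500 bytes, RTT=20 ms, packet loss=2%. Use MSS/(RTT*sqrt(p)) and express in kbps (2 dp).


Given: MSS = 1500 bytes, RTT = 20 ms, loss = 2%
RTT in seconds = 20 / 1000 = 0.02
Loss rate = 2% = 0.02
sqrt(loss) = sqrt(0.02) = 0.141421356237
Throughput (bytes/s) = 1500 / (0.02 * 0.141421356237) = 530330.0859
Throughput (kbps) = 530330.0859 * 8 / 1000 = 4242.640687 -> 4242.64 kbps (2 dp)

4242.64


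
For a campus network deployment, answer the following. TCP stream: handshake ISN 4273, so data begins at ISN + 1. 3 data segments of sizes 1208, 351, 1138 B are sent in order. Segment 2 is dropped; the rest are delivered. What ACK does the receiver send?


SYN uses sequence number 4273; first data byte = ISN + 1 = 4274.
Segment 1: SEQ = 4274, len = 1208 B, covers [4274, 5481]
Segment 2: SEQ = 5482, len = 351 B, covers [5482, 5832] [LOST]
Segment 3: SEQ = 5833, len = 1138 B, covers [5833, 6970]
In-order data received: bytes [4274, 5481] (segments 1..1).
Segment 2 missing -> gap begins at byte 5482; later segments buffered out of order.
Cumulative ACK = next expected in-order byte = 4274 + 1208 = 5482

5482


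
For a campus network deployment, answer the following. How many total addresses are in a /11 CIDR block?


Given: CIDR prefix /11
Host bits = 32 - 11 = 21
Total addresses = 2^21 = 2097152

2097152


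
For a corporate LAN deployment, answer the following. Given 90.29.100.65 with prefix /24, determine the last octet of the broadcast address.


Given: IP = 90.29.100.65, prefix = /24
Host bits = 32 - 24 = 8
Network last octet = 65 AND mask = 0
Host part size = 2^8 - 1 = 255
Broadcast last octet = 0 OR 255 = 255

255


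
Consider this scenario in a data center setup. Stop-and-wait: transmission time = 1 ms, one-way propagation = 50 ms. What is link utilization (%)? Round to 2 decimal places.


Given: Ttrans = 1 ms, Tprop = 50 ms
RTT = 2 * Tprop = 2 * 50 = 100 ms
U = Ttrans / (Ttrans + RTT)
U = 1 / (1 + 100)
U = 1 / 101 = 0.009901
U% = 0.99%

0.99


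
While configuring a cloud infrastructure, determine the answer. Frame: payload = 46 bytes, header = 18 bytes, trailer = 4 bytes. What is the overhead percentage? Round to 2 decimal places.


Given: payload = 46 B, header = 18 B, trailer = 4 B
Overhead bytes = header + trailer = 18 + 4 = 22
Total frame = payload + overhead = 46 + 22 = 68
Overhead % = 22 / 68 * 100 = 32.3529% -> 32.35% (2 dp)

32.35


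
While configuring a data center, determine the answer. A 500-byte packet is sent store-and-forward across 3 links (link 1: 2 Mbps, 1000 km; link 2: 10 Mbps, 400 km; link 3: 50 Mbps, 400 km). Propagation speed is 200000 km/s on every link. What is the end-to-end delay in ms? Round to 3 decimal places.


Packet = 500 bytes = 4000 bits. Store-and-forward: sum (t_trans + t_prop) per link.
Link 1: t_trans = 4000/(2*10^6) s = 2.0000 ms; t_prop = 1000/200000 s = 5.0000 ms; subtotal = 7.0000 ms
Link 2: t_trans = 4000/(10*10^6) s = 0.4000 ms; t_prop = 400/200000 s = 2.0000 ms; subtotal = 2.4000 ms
Link 3: t_trans = 4000/(50*10^6) s = 0.0800 ms; t_prop = 400/200000 s = 2.0000 ms; subtotal = 2.0800 ms
End-to-end = 7.0000 + 2.4000 + 2.0800 = 11.4800 ms -> 11.480 ms (3 dp)

11.480


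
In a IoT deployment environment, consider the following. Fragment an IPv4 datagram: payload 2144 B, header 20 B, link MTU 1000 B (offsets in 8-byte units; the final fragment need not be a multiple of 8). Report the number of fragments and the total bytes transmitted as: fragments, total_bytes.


Max data per non-final fragment = floor((MTU - header)/8)*8 = floor((1000 - 20)/8)*8 = floor(980/8)*8 = 976 B
Final fragment needs no 8-byte alignment: it can carry up to MTU - header = 980 B
Non-final fragments needed = ceil((payload - 980) / 976) = ceil(1164/976) = ceil(1.1926) = 2
Number of fragments = 2 + 1 = 3
Fragment sizes (data): 2 * 976 B + 192 B (last, 192 <= 980 OK)
Total bytes sent = payload + n_frags * header = 2144 + 3*20 = 2144 + 60 = 2204 B

3, 2204


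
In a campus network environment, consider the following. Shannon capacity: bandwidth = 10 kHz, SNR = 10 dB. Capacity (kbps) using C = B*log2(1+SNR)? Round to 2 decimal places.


Given: B = 10 kHz, SNR = 10 dB
SNR linear = 10^(10/10) = 10
1 + SNR = 11
log2(11) = 3.4594316186
C = 10 * 1000 * 3.4594316186 = 34594.3162 bps
C = 34.594316 kbps -> 34.59 kbps (2 dp)

34.59


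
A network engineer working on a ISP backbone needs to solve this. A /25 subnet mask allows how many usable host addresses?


Given: subnet mask /25
Host bits = 32 - 25 = 7
Total addresses = 2^7 = 128
Usable hosts = 128 - 2 (network + broadcast) = 126

126


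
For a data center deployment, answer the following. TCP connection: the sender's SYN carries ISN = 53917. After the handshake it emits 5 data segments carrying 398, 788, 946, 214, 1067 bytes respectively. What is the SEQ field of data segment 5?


The SYN occupies sequence number ISN = 53917, so the first data byte is ISN + 1 = 53918.
SEQ of data segment i = (ISN + 1) + sum of payload sizes of segments 1..i-1.
Segment 1: SEQ = 53918, payload = 398 bytes
Segment 2: SEQ = 54316, payload = 788 bytes
Segment 3: SEQ = 55104, payload = 946 bytes
Segment 4: SEQ = 56050, payload = 214 bytes
Segment 5: SEQ = 56264, payload = 1067 bytes
SEQ of segment 5 = 53918 + 398 + 788 + 946 + 214 = 56264

56264


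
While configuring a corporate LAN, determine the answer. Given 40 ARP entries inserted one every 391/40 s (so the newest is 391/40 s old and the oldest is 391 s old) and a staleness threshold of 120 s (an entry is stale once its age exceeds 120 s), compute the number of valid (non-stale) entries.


Ages are k * 391/40 s for k = 1..40 (spacing = 9.7750 s).
Entry k is valid iff k * 391/40 <= 120 iff k <= 40 * 120 / 391 = 12.2762
n_valid = floor(12.2762) = 12
(n_stale = 40 - 12 = 28)

12


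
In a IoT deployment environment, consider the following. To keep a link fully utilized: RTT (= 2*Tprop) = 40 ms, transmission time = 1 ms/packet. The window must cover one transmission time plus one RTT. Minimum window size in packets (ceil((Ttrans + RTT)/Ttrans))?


Given: Ttrans = 1 ms, RTT = 40 ms (= 2 * Tprop, Tprop = 20 ms)
Time until first ACK returns = Ttrans + RTT = 1 + 40 = 41 ms
Need W * Ttrans >= Ttrans + RTT  ->  W >= (Ttrans + RTT) / Ttrans
(Ttrans + RTT) / Ttrans = 41 / 1 = 41
W_min = ceil(41) = 41

41


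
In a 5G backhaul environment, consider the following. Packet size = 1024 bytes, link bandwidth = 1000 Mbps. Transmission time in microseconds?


Given: packet = 1024 bytes, bandwidth = 1000 Mbps
Packet in bits = 1024 * 8 = 8192 bits
Bandwidth = 1000 * 10^6 = 1000000000 bps
Time = 8192 / 1000000000 seconds
Time in us = 8192 * 10^6 / 1000000000 = 8.192

8.192


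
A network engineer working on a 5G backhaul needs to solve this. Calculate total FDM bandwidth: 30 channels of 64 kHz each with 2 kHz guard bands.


Given: 30 channels, 64 kHz each, guard = 2 kHz
Channel bandwidth = 30 * 64 = 1920 kHz
Guard bands = 29 gaps * 2 kHz = 58 kHz
Total = 1920 + 58 = 1978 kHz

1978


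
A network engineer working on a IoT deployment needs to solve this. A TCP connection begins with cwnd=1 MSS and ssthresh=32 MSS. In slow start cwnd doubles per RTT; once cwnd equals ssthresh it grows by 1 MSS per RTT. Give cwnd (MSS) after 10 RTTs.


RTT 0: cwnd = 1 MSS (initial)
RTT 1: cwnd = 2 MSS (slow start, doubled)
RTT 2: cwnd = 4 MSS (slow start, doubled)
RTT 3: cwnd = 8 MSS (slow start, doubled)
RTT 4: cwnd = 16 MSS (slow start, doubled)
RTT 5: cwnd = 32 MSS (slow start, doubled)
RTT 6: cwnd = 33 MSS (congestion avoidance, +1)
RTT 7: cwnd = 34 MSS (congestion avoidance, +1)
RTT 8: cwnd = 35 MSS (congestion avoidance, +1)
RTT 9: cwnd = 36 MSS (congestion avoidance, +1)
RTT 10: cwnd = 37 MSS (congestion avoidance, +1)

37


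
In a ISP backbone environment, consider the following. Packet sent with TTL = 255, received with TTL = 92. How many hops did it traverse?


Given: initial TTL = 255, received TTL = 92
Hops = initial TTL - received TTL
Hops = 255 - 92 = 163

163


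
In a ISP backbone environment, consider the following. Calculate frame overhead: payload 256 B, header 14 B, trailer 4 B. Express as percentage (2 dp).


Given: payload = 256 B, header = 14 B, trailer = 4 B
Overhead bytes = header + trailer = 14 + 4 = 18
Total frame = payload + overhead = 256 + 18 = 274
Overhead % = 18 / 274 * 100 = 6.5693% -> 6.57% (2 dp)

6.57


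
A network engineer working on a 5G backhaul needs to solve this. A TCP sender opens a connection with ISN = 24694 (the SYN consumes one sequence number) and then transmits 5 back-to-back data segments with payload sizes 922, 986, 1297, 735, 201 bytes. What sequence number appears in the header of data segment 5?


The SYN occupies sequence number ISN = 24694, so the first data byte is ISN + 1 = 24695.
SEQ of data segment i = (ISN + 1) + sum of payload sizes of segments 1..i-1.
Segment 1: SEQ = 24695, payload = 922 bytes
Segment 2: SEQ = 25617, payload = 986 bytes
Segment 3: SEQ = 26603, payload = 1297 bytes
Segment 4: SEQ = 27900, payload = 735 bytes
Segment 5: SEQ = 28635, payload = 201 bytes
SEQ of segment 5 = 24695 + 922 + 986 + 1297 + 735 = 28635

28635


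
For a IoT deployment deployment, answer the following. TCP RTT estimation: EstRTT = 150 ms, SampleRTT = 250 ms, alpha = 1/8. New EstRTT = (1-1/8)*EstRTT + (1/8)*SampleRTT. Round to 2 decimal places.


Given: EstRTT = 150 ms, SampleRTT = 250 ms, alpha = 1/8
New EstRTT = (1 - alpha) * EstRTT + alpha * SampleRTT
(7/8) * 150 = 131.25
(1/8) * 250 = 31.25
New EstRTT = 131.25 + 31.25 = 162.5 ms -> 162.50 ms (2 dp)

162.50


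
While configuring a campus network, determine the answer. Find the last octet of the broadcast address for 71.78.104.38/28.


Given: IP = 71.78.104.38, prefix = /28
Host bits = 32 - 28 = 4
Network last octet = 38 AND mask = 32
Host part size = 2^4 - 1 = 15
Broadcast last octet = 32 OR 15 = 47

47


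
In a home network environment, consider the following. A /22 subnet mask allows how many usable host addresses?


Given: subnet mask /22
Host bits = 32 - 22 = 10
Total addresses = 2^10 = 1024
Usable hosts = 1024 - 2 (network + broadcast) = 1022

1022


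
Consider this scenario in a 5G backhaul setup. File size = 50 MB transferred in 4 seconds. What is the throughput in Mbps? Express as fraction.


Given: file = 50 MB, time = 4 s
File in Mb = 50 * 8 = 400 Mb
Throughput = 400 / 4 Mbps
Throughput = 100 Mbps

100


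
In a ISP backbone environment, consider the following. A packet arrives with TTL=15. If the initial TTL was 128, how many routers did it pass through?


Given: initial TTL = 128, received TTL = 15
Hops = initial TTL - received TTL
Hops = 128 - 15 = 113

113


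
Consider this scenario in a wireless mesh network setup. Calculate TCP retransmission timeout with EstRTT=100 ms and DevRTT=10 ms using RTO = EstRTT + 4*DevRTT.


Given: EstRTT = 100 ms, DevRTT = 10 ms
Timeout = EstRTT + 4 * DevRTT
4 * DevRTT = 4 * 10 = 40
Timeout = 100 + 40 = 140 ms

140


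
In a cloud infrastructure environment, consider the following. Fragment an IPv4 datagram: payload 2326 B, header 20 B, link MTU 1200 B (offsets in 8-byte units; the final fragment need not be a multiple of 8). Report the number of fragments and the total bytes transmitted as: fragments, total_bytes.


Max data per non-final fragment = floor((MTU - header)/8)*8 = floor((1200 - 20)/8)*8 = floor(1180/8)*8 = 1176 B
Final fragment needs no 8-byte alignment: it can carry up to MTU - header = 1180 B
Non-final fragments needed = ceil((payload - 1180) / 1176) = ceil(1146/1176) = ceil(0.9745) = 1
Number of fragments = 1 + 1 = 2
Fragment sizes (data): 1 * 1176 B + 1150 B (last, 1150 <= 1180 OK)
Total bytes sent = payload + n_frags * header = 2326 + 2*20 = 2326 + 40 = 2366 B

2, 2366


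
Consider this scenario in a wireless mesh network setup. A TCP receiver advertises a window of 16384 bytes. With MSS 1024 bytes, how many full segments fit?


Given: RWND = 16384 bytes, MSS = 1024 bytes
Full segments = floor(RWND / MSS)
Full segments = floor(16384 / 1024)
Full segments = floor(16.0) = 16

16


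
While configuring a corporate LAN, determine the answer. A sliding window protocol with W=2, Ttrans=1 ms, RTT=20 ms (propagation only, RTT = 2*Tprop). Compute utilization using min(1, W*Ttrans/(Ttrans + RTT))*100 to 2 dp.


Given: W = 2, Ttrans = 1 ms, RTT = 20 ms (= 2 * Tprop, Tprop = 10 ms)
Cycle time = Ttrans + RTT = 1 + 20 = 21 ms (first packet sent until its ACK returns)
W * Ttrans = 2 * 1 = 2 ms of sending per cycle
W * Ttrans / (Ttrans + RTT) = 2 / 21 = 0.095238
U = min(1, 0.095238) = 0.095238
U% = 9.52%

9.52


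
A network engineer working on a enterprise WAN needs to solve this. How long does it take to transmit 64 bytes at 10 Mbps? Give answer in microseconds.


Given: packet = 64 bytes, bandwidth = 10 Mbps
Packet in bits = 64 * 8 = 512 bits
Bandwidth = 10 * 10^6 = 10000000 bps
Time = 512 / 10000000 seconds
Time in us = 512 * 10^6 / 10000000 = 51.2

51.2


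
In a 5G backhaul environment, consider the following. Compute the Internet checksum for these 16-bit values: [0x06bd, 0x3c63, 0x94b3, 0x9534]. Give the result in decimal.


Given words: [0x06bd, 0x3c63, 0x94b3, 0x9534]
Step 1: Sum all words
Raw sum = 1725 + 15459 + 38067 + 38196 = 93447
Step 2: Fold carry: (27911 + 1) = 27912
One's complement = ~27912 & 0xFFFF = 37623

37623


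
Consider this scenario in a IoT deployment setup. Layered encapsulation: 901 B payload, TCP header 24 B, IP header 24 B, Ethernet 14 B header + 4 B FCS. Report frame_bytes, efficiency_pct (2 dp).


TCP segment = 901 + 24 = 925 B
IP packet = 925 + 24 = 949 B
Ethernet frame = 949 + 14 + 4 = 967 B
Efficiency = app / frame = 901 / 967 = 0.931748 = 93.1748% -> 93.17% (2 dp)

967, 93.17


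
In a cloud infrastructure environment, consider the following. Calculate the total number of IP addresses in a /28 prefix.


Given: CIDR prefix /28
Host bits = 32 - 28 = 4
Total addresses = 2^4 = 16

16


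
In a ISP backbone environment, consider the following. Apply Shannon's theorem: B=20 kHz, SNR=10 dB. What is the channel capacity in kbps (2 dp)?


Given: B = 20 kHz, SNR = 10 dB
SNR linear = 10^(10/10) = 10
1 + SNR = 11
log2(11) = 3.4594316186
C = 20 * 1000 * 3.4594316186 = 69188.6324 bps
C = 69.188632 kbps -> 69.19 kbps (2 dp)

69.19


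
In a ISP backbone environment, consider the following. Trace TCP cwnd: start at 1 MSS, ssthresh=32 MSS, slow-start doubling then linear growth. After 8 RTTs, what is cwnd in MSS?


RTT 0: cwnd = 1 MSS (initial)
RTT 1: cwnd = 2 MSS (slow start, doubled)
RTT 2: cwnd = 4 MSS (slow start, doubled)
RTT 3: cwnd = 8 MSS (slow start, doubled)
RTT 4: cwnd = 16 MSS (slow start, doubled)
RTT 5: cwnd = 32 MSS (slow start, doubled)
RTT 6: cwnd = 33 MSS (congestion avoidance, +1)
RTT 7: cwnd = 34 MSS (congestion avoidance, +1)
RTT 8: cwnd = 35 MSS (congestion avoidance, +1)

35


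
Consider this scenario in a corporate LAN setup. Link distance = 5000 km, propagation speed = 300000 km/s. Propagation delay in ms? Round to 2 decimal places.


Given: distance = 5000 km, speed = 300000 km/s
Delay = distance / speed = 5000 / 300000 seconds
Delay in ms = 5000 * 1000 / 300000
Delay = 16.6667 ms
Rounded to 2 dp = 16.67 ms

16.67


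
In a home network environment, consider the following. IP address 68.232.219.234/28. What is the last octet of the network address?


Given: IP = 68.232.219.234, prefix = /28
Subnet mask = 255.255.255.240
Last octet of IP: 234
Last octet of mask: 240
Network last octet = 234 AND 240 = 224

224


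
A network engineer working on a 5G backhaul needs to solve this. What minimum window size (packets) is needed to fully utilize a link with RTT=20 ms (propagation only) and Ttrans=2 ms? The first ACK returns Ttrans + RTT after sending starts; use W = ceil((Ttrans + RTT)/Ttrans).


Given: Ttrans = 2 ms, RTT = 20 ms (= 2 * Tprop, Tprop = 10 ms)
Time until first ACK returns = Ttrans + RTT = 2 + 20 = 22 ms
Need W * Ttrans >= Ttrans + RTT  ->  W >= (Ttrans + RTT) / Ttrans
(Ttrans + RTT) / Ttrans = 22 / 2 = 11
W_min = ceil(11) = 11

11


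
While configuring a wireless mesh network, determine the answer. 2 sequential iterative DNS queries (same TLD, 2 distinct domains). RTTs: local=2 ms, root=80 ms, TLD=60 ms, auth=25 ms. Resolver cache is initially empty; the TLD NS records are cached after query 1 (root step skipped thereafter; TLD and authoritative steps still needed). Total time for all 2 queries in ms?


Lookup 1 (cold cache): local + root + TLD + auth = 2 + 80 + 60 + 25 = 167 ms
Lookups 2..2 (TLD NS cached -> skip root; new domain -> still ask TLD and auth): local + TLD + auth = 2 + 60 + 25 = 87 ms each
Remaining 1 lookups: 1 * 87 = 87 ms
Total = 167 + 87 = 254 ms

254


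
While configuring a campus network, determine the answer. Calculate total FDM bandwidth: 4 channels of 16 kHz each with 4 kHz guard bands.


Given: 4 channels, 16 kHz each, guard = 4 kHz
Channel bandwidth = 4 * 16 = 64 kHz
Guard bands = 3 gaps * 4 kHz = 12 kHz
Total = 64 + 12 = 76 kHz

76


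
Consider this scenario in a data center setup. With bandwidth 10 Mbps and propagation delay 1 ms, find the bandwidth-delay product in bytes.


Given: bandwidth = 10 Mbps, delay = 1 ms
BDP in bits = 10 * 10^6 * 1 / 1000
BDP in bits = 10000
BDP in bytes = 10000 / 8 = 1250

1250


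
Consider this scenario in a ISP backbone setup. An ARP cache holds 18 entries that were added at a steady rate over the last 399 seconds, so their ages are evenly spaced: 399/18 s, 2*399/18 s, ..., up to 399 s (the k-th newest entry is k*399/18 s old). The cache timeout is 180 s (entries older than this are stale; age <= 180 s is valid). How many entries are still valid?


Ages are k * 399/18 s for k = 1..18 (spacing = 22.1667 s).
Entry k is valid iff k * 399/18 <= 180 iff k <= 18 * 180 / 399 = 8.1203
n_valid = floor(8.1203) = 8
(n_stale = 18 - 8 = 10)

8


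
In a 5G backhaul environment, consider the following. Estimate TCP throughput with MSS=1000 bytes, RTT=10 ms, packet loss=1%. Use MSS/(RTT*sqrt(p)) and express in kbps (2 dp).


Given: MSS = 1000 bytes, RTT = 10 ms, loss = 1%
RTT in seconds = 10 / 1000 = 0.01
Loss rate = 1% = 0.01
sqrt(loss) = sqrt(0.01) = 0.1
Throughput (bytes/s) = 1000 / (0.01 * 0.1) = 1000000.0000
Throughput (kbps) = 1000000.0000 * 8 / 1000 = 8000.000000 -> 8000.00 kbps (2 dp)

8000.00


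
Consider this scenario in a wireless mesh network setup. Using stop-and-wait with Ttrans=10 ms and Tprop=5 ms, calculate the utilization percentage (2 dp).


Given: Ttrans = 10 ms, Tprop = 5 ms
RTT = 2 * Tprop = 2 * 5 = 10 ms
U = Ttrans / (Ttrans + RTT)
U = 10 / (10 + 10)
U = 10 / 20 = 0.5
U% = 50.00%

50.00


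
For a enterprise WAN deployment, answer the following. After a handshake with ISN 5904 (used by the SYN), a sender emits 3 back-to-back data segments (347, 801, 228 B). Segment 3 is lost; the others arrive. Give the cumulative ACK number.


SYN uses sequence number 5904; first data byte = ISN + 1 = 5905.
Segment 1: SEQ = 5905, len = 347 B, covers [5905, 6251]
Segment 2: SEQ = 6252, len = 801 B, covers [6252, 7052]
Segment 3: SEQ = 7053, len = 228 B, covers [7053, 7280] [LOST]
In-order data received: bytes [5905, 7052] (segments 1..2).
Segment 3 missing -> gap begins at byte 7053.
Cumulative ACK = next expected in-order byte = 5905 + 347 + 801 = 7053

7053


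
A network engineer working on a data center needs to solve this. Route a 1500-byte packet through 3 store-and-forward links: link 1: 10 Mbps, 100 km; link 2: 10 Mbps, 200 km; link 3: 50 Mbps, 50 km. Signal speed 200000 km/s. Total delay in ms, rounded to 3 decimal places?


Packet = 1500 bytes = 12000 bits. Store-and-forward: sum (t_trans + t_prop) per link.
Link 1: t_trans = 12000/(10*10^6) s = 1.2000 ms; t_prop = 100/200000 s = 0.5000 ms; subtotal = 1.7000 ms
Link 2: t_trans = 12000/(10*10^6) s = 1.2000 ms; t_prop = 200/200000 s = 1.0000 ms; subtotal = 2.2000 ms
Link 3: t_trans = 12000/(50*10^6) s = 0.2400 ms; t_prop = 50/200000 s = 0.2500 ms; subtotal = 0.4900 ms
End-to-end = 1.7000 + 2.2000 + 0.4900 = 4.3900 ms -> 4.390 ms (3 dp)

4.390


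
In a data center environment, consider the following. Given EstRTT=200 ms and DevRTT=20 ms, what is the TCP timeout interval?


Given: EstRTT = 200 ms, DevRTT = 20 ms
Timeout = EstRTT + 4 * DevRTT
4 * DevRTT = 4 * 20 = 80
Timeout = 200 + 80 = 280 ms

280


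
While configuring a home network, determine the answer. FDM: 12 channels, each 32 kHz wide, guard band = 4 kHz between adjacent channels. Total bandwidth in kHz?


Given: 12 channels, 32 kHz each, guard = 4 kHz
Channel bandwidth = 12 * 32 = 384 kHz
Guard bands = 11 gaps * 4 kHz = 44 kHz
Total = 384 + 44 = 428 kHz

428


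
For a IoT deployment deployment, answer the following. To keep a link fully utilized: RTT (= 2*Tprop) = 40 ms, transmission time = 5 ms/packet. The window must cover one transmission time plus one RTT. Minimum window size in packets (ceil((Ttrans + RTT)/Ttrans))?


Given: Ttrans = 5 ms, RTT = 40 ms (= 2 * Tprop, Tprop = 20 ms)
Time until first ACK returns = Ttrans + RTT = 5 + 40 = 45 ms
Need W * Ttrans >= Ttrans + RTT  ->  W >= (Ttrans + RTT) / Ttrans
(Ttrans + RTT) / Ttrans = 45 / 5 = 9
W_min = ceil(9) = 9

9


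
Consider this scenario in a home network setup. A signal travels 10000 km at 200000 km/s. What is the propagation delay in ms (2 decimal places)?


Given: distance = 10000 km, speed = 200000 km/s
Delay = distance / speed = 10000 / 200000 seconds
Delay in ms = 10000 * 1000 / 200000
Delay = 50.0000 ms
Rounded to 2 dp = 50.00 ms

50.00


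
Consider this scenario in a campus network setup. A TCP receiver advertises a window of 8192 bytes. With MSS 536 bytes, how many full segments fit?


Given: RWND = 8192 bytes, MSS = 536 bytes
Full segments = floor(RWND / MSS)
Full segments = floor(8192 / 536)
Full segments = floor(15.2836) = 15

15


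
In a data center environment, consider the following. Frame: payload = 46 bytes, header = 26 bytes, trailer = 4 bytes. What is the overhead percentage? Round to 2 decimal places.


Given: payload = 46 B, header = 26 B, trailer = 4 B
Overhead bytes = header + trailer = 26 + 4 = 30
Total frame = payload + overhead = 46 + 30 = 76
Overhead % = 30 / 76 * 100 = 39.4737% -> 39.47% (2 dp)

39.47


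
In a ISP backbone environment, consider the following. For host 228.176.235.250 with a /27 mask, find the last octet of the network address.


Given: IP = 228.176.235.250, prefix = /27
Subnet mask = 255.255.255.224
Last octet of IP: 250
Last octet of mask: 224
Network last octet = 250 AND 224 = 224

224


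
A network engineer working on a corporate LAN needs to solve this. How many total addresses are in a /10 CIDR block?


Given: CIDR prefix /10
Host bits = 32 - 10 = 22
Total addresses = 2^22 = 4194304

4194304


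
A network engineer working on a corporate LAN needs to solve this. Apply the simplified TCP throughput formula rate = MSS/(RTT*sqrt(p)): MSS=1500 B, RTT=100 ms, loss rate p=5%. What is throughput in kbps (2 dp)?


Given: MSS = 1500 bytes, RTT = 100 ms, loss = 5%
RTT in seconds = 100 / 1000 = 0.1
Loss rate = 5% = 0.05
sqrt(loss) = sqrt(0.05) = 0.223606797750
Throughput (bytes/s) = 1500 / (0.1 * 0.223606797750) = 67082.0393
Throughput (kbps) = 67082.0393 * 8 / 1000 = 536.656315 -> 536.66 kbps (2 dp)

536.66


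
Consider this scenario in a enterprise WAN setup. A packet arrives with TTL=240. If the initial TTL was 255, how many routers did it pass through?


Given: initial TTL = 255, received TTL = 240
Hops = initial TTL - received TTL
Hops = 255 - 240 = 15

15


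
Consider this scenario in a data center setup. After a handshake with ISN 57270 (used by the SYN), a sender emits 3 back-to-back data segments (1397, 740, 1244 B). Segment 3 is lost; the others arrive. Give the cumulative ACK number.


SYN uses sequence number 57270; first data byte = ISN + 1 = 57271.
Segment 1: SEQ = 57271, len = 1397 B, covers [57271, 58667]
Segment 2: SEQ = 58668, len = 740 B, covers [58668, 59407]
Segment 3: SEQ = 59408, len = 1244 B, covers [59408, 60651] [LOST]
In-order data received: bytes [57271, 59407] (segments 1..2).
Segment 3 missing -> gap begins at byte 59408.
Cumulative ACK = next expected in-order byte = 57271 + 1397 + 740 = 59408

59408


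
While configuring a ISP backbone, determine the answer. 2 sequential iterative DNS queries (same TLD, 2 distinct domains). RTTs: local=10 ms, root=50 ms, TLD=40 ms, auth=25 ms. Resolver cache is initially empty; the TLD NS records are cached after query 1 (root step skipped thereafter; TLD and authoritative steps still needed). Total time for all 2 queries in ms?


Lookup 1 (cold cache): local + root + TLD + auth = 10 + 50 + 40 + 25 = 125 ms
Lookups 2..2 (TLD NS cached -> skip root; new domain -> still ask TLD and auth): local + TLD + auth = 10 + 40 + 25 = 75 ms each
Remaining 1 lookups: 1 * 75 = 75 ms
Total = 125 + 75 = 200 ms

200


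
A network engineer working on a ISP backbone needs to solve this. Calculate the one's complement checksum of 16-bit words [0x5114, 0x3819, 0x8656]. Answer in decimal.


Given words: [0x5114, 0x3819, 0x8656]
Step 1: Sum all words
Raw sum = 20756 + 14361 + 34390 = 69507
Step 2: Fold carry: (3971 + 1) = 3972
One's complement = ~3972 & 0xFFFF = 61563

61563


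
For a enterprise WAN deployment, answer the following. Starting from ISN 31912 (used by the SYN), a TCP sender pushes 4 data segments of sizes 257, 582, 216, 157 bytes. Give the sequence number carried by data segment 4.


The SYN occupies sequence number ISN = 31912, so the first data byte is ISN + 1 = 31913.
SEQ of data segment i = (ISN + 1) + sum of payload sizes of segments 1..i-1.
Segment 1: SEQ = 31913, payload = 257 bytes
Segment 2: SEQ = 32170, payload = 582 bytes
Segment 3: SEQ = 32752, payload = 216 bytes
Segment 4: SEQ = 32968, payload = 157 bytes
SEQ of segment 4 = 31913 + 257 + 582 + 216 = 32968

32968


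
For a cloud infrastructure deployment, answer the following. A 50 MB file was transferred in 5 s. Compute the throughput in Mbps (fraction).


Given: file = 50 MB, time = 5 s
File in Mb = 50 * 8 = 400 Mb
Throughput = 400 / 5 Mbps
Throughput = 80 Mbps

80


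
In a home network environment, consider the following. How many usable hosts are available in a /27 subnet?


Given: subnet mask /27
Host bits = 32 - 27 = 5
Total addresses = 2^5 = 32
Usable hosts = 32 - 2 (network + broadcast) = 30

30


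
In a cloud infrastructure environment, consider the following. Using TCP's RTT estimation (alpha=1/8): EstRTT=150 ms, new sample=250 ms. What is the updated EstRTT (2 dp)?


Given: EstRTT = 150 ms, SampleRTT = 250 ms, alpha = 1/8
New EstRTT = (1 - alpha) * EstRTT + alpha * SampleRTT
(7/8) * 150 = 131.25
(1/8) * 250 = 31.25
New EstRTT = 131.25 + 31.25 = 162.5 ms -> 162.50 ms (2 dp)

162.50


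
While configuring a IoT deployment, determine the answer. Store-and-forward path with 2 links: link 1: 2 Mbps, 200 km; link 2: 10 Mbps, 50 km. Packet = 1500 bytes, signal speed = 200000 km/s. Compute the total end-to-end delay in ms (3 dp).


Packet = 1500 bytes = 12000 bits. Store-and-forward: sum (t_trans + t_prop) per link.
Link 1: t_trans = 12000/(2*10^6) s = 6.0000 ms; t_prop = 200/200000 s = 1.0000 ms; subtotal = 7.0000 ms
Link 2: t_trans = 12000/(10*10^6) s = 1.2000 ms; t_prop = 50/200000 s = 0.2500 ms; subtotal = 1.4500 ms
End-to-end = 7.0000 + 1.4500 = 8.4500 ms -> 8.450 ms (3 dp)

8.450
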